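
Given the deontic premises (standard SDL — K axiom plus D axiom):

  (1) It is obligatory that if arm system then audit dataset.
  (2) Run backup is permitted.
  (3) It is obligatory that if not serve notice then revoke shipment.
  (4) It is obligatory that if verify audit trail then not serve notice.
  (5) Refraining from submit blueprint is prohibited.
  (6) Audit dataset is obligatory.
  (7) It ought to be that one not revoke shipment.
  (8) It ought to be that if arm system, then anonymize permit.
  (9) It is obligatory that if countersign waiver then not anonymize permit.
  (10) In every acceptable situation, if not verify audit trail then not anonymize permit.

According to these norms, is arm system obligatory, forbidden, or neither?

From premise 7 we have O(¬revoke_shipment).
Premise 3 is O(¬serve_notice → revoke_shipment); contrapositively O(¬revoke_shipment → serve_notice). Since O(¬revoke_shipment) holds, K gives O(serve_notice).
Premise 4 is O(verify_audit_trail → ¬serve_notice); contrapositively O(serve_notice → ¬verify_audit_trail). Since O(serve_notice) holds, K gives O(¬verify_audit_trail).
Premise 10 is O(¬verify_audit_trail → ¬anonymize_permit); since O(¬verify_audit_trail), deontic closure gives O(¬anonymize_permit).
The contrapositive of premise 8 (O(arm_system → anonymize_permit)) is O(¬anonymize_permit → ¬arm_system), and O(¬anonymize_permit) is already established, so O(¬arm_system).
Premises 1, 2, 5, 6, 9 do not contribute to this derivation.
Thus O(¬arm_system), which is F(arm_system): arm_system is forbidden.

Forbidden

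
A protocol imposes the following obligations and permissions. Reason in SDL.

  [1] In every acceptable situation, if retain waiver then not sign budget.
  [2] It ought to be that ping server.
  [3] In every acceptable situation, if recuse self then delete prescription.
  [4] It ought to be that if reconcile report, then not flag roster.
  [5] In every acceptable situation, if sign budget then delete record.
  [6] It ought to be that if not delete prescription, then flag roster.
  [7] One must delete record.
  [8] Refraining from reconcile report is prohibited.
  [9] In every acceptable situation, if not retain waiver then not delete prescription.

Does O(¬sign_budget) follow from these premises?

Yes

F(¬reconcile_report) at premise 8 means O(reconcile_report).
Applying K to premise 4 (O(reconcile_report → ¬flag_roster)) and O(reconcile_report) yields O(¬flag_roster).
Premise 6 is O(¬delete_prescription → flag_roster); contrapositively O(¬flag_roster → delete_prescription). Since O(¬flag_roster) holds, K gives O(delete_prescription).
The contrapositive of premise 9 (O(¬retain_waiver → ¬delete_prescription)) is O(delete_prescription → retain_waiver), and O(delete_prescription) is already established, so O(retain_waiver).
With premise 1, O(retain_waiver → ¬sign_budget), the K-axiom yields O(¬sign_budget).
Premises 2, 3, 5, 7 do not contribute to this derivation.
So O(¬sign_budget) follows.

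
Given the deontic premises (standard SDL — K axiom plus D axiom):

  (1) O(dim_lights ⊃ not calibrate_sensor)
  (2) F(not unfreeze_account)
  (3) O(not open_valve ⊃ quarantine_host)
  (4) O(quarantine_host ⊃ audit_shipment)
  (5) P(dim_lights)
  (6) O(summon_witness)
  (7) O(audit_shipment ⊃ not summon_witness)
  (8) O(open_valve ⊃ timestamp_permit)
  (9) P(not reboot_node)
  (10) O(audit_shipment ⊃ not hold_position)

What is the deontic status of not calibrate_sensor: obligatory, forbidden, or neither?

Premise 1 is O(dim_lights ⊃ not calibrate_sensor), but O(dim_lights) is not derivable from the premises (the permission P(dim_lights) asserts only not O(not dim_lights), not O(dim_lights)), so it does not yield O(not calibrate_sensor).
No premise or chain of K-axiom applications forces O(not calibrate_sensor), and none forces O(calibrate_sensor). So not calibrate_sensor is neither obligatory nor forbidden under these norms.

Neither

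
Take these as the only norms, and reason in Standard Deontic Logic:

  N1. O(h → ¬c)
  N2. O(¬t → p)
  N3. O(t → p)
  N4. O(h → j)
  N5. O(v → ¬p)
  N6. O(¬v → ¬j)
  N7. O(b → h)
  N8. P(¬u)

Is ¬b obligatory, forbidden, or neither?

By case analysis on ¬t: premise 2 gives O(¬t → p) and premise 3 gives O(t → p), so O(p) either way.
Premise 5 is O(v → ¬p); contrapositively O(p → ¬v). Since O(p) holds, K gives O(¬v).
Premise 6 is O(¬v → ¬j); since O(¬v), deontic closure gives O(¬j).
The contrapositive of premise 4 (O(h → j)) is O(¬j → ¬h), and O(¬j) is already established, so O(¬h).
The contrapositive of premise 7 (O(b → h)) is O(¬h → ¬b), and O(¬h) is already established, so O(¬b).
Premises 1, 8 do not contribute to this derivation.
Hence ¬b is obligatory.

Obligatory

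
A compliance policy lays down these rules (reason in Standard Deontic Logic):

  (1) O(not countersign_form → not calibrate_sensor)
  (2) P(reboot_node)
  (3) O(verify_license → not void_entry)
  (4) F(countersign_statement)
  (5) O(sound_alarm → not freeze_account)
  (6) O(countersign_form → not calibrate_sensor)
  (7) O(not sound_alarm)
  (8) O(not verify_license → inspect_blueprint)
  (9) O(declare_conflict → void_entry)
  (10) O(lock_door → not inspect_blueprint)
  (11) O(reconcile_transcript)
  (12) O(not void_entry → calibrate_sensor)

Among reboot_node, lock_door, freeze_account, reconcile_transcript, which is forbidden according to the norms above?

lock_door

Premises 6 and 1 cover both cases: O(countersign_form → not calibrate_sensor) and O(not countersign_form → not calibrate_sensor). Since countersign_form ∨ not countersign_form is a tautology, O(not calibrate_sensor) follows.
Premise 12, O(not void_entry → calibrate_sensor), contraposes to O(not calibrate_sensor → void_entry); with O(not calibrate_sensor) we get O(void_entry).
Premise 3 is O(verify_license → not void_entry); contrapositively O(void_entry → not verify_license). Since O(void_entry) holds, K gives O(not verify_license).
Applying K to premise 8 (O(not verify_license → inspect_blueprint)) and O(not verify_license) yields O(inspect_blueprint).
Premise 10, O(lock_door → not inspect_blueprint), contraposes to O(inspect_blueprint → not lock_door); with O(inspect_blueprint) we get O(not lock_door).
So O(not lock_door) holds, i.e. lock_door is forbidden. None of the other listed options is forbidden under the premises.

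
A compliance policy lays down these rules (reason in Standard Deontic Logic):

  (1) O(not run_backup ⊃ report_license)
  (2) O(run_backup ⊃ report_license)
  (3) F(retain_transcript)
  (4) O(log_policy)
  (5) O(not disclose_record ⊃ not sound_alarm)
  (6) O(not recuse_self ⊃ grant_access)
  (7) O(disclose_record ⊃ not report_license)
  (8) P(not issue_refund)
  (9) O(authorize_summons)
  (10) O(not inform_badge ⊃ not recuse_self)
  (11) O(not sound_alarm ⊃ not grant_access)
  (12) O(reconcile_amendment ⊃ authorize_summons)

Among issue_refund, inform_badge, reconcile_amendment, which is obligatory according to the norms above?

Premises 1 and 2 cover both cases: O(not run_backup ⊃ report_license) and O(run_backup ⊃ report_license). Since not run_backup ∨ run_backup is a tautology, O(report_license) follows.
Premise 7 is O(disclose_record ⊃ not report_license); contrapositively O(report_license ⊃ not disclose_record). Since O(report_license) holds, K gives O(not disclose_record).
Premise 5 is O(not disclose_record ⊃ not sound_alarm); since O(not disclose_record), deontic closure gives O(not sound_alarm).
With premise 11, O(not sound_alarm ⊃ not grant_access), the K-axiom yields O(not grant_access).
Premise 6, O(not recuse_self ⊃ grant_access), contraposes to O(not grant_access ⊃ recuse_self); with O(not grant_access) we get O(recuse_self).
The contrapositive of premise 10 (O(not inform_badge ⊃ not recuse_self)) is O(recuse_self ⊃ inform_badge), and O(recuse_self) is already established, so O(inform_badge).
So O(inform_badge) holds — inform_badge is obligatory. None of the other listed options is made obligatory by any chain of premises.

inform_badge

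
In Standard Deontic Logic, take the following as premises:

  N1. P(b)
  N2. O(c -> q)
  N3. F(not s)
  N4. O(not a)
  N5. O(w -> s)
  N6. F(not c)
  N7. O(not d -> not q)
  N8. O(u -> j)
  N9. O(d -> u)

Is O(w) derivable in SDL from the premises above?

No

Premise 5 is O(w -> s); even if O(s) held, inferring O(w) would be affirming the consequent — invalid.
No other premise forces O(w). An ideal world satisfying every premise can still have w false, so O(w) is not derivable.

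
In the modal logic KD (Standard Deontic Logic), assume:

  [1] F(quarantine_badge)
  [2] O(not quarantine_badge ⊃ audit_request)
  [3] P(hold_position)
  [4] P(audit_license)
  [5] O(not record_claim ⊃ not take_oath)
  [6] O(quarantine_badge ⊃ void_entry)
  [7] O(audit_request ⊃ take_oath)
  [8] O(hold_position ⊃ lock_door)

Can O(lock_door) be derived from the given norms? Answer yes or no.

Premise 8 is O(hold_position ⊃ lock_door), but O(hold_position) is not derivable from the premises (the permission P(hold_position) asserts only not O(not hold_position), not O(hold_position)), so it does not yield O(lock_door).
No other premise forces O(lock_door). An ideal world satisfying every premise can still have lock_door false, so O(lock_door) is not derivable.

No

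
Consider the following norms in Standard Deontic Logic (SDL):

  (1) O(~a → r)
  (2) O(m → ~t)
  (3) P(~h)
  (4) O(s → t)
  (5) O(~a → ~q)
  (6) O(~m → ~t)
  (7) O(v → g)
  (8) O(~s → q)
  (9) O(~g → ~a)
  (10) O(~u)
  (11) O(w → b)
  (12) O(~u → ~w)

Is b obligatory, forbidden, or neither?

Neither

Premise 11 is O(w → b), but O(w) is not derivable from the premises, so it does not yield O(b).
No premise or chain of K-axiom applications forces O(b), and none forces O(~b). So b is neither obligatory nor forbidden under these norms.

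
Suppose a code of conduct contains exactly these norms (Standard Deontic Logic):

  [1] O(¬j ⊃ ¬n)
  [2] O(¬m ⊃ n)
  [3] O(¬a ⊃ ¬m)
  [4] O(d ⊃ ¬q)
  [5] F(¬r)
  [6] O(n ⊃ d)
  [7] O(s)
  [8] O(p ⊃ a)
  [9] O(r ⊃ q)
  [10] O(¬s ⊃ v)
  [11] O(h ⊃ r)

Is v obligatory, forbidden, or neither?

Neither

Premise 10 is O(¬s ⊃ v), but O(¬s) is not derivable from the premises, so it does not yield O(v).
No premise or chain of K-axiom applications forces O(v), and none forces O(¬v). So v is neither obligatory nor forbidden under these norms.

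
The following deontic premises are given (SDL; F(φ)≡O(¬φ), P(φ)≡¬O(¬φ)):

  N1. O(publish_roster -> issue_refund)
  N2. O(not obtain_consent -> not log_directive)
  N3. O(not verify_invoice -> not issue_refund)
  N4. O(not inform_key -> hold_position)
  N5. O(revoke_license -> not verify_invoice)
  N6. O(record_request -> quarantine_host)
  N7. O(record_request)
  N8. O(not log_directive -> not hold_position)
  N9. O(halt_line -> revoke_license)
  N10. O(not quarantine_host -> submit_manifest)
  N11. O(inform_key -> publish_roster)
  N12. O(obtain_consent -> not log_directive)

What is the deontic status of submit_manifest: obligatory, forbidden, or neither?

Neither

Premise 10 is O(not quarantine_host -> submit_manifest), but O(not quarantine_host) is not derivable from the premises, so it does not yield O(submit_manifest).
No premise or chain of K-axiom applications forces O(submit_manifest), and none forces O(not submit_manifest). So submit_manifest is neither obligatory nor forbidden under these norms.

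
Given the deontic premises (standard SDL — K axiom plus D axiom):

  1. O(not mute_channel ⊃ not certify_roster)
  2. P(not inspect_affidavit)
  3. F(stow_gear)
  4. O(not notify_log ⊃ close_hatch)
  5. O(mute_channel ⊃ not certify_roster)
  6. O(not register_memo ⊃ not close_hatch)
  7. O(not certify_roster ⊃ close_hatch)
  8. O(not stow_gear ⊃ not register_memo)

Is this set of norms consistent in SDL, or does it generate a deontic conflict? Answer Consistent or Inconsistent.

Premises 5 and 1 cover both cases: O(mute_channel ⊃ not certify_roster) and O(not mute_channel ⊃ not certify_roster). Since mute_channel ∨ not mute_channel is a tautology, O(not certify_roster) follows.
Premise 7 is O(not certify_roster ⊃ close_hatch); since O(not certify_roster), deontic closure gives O(close_hatch).
The contrapositive of premise 6 (O(not register_memo ⊃ not close_hatch)) is O(close_hatch ⊃ register_memo), and O(close_hatch) is already established, so O(register_memo).
The contrapositive of premise 8 (O(not stow_gear ⊃ not register_memo)) is O(register_memo ⊃ stow_gear), and O(register_memo) is already established, so O(stow_gear).
But premise 3, F(stow_gear), means O(not stow_gear).
We now have both O(stow_gear) and O(not stow_gear) — stow_gear is simultaneously obligatory and forbidden, violating the D-axiom.

Inconsistent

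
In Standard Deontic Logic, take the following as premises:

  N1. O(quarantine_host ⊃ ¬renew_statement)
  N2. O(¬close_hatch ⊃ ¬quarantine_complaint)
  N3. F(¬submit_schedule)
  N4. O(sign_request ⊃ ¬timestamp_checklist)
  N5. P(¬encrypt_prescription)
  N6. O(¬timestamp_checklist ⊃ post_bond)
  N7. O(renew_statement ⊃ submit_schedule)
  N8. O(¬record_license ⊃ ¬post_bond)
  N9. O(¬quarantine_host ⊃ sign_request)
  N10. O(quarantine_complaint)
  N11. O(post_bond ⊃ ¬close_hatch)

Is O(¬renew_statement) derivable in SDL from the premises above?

Premise 10 states O(quarantine_complaint) outright.
Premise 2 is O(¬close_hatch ⊃ ¬quarantine_complaint); contrapositively O(quarantine_complaint ⊃ close_hatch). Since O(quarantine_complaint) holds, K gives O(close_hatch).
Premise 11 is O(post_bond ⊃ ¬close_hatch); contrapositively O(close_hatch ⊃ ¬post_bond). Since O(close_hatch) holds, K gives O(¬post_bond).
Premise 6, O(¬timestamp_checklist ⊃ post_bond), contraposes to O(¬post_bond ⊃ timestamp_checklist); with O(¬post_bond) we get O(timestamp_checklist).
Premise 4, O(sign_request ⊃ ¬timestamp_checklist), contraposes to O(timestamp_checklist ⊃ ¬sign_request); with O(timestamp_checklist) we get O(¬sign_request).
The contrapositive of premise 9 (O(¬quarantine_host ⊃ sign_request)) is O(¬sign_request ⊃ quarantine_host), and O(¬sign_request) is already established, so O(quarantine_host).
Applying K to premise 1 (O(quarantine_host ⊃ ¬renew_statement)) and O(quarantine_host) yields O(¬renew_statement).
Premises 3, 5, 7, 8 do not contribute to this derivation.
So O(¬renew_statement) follows.

Yes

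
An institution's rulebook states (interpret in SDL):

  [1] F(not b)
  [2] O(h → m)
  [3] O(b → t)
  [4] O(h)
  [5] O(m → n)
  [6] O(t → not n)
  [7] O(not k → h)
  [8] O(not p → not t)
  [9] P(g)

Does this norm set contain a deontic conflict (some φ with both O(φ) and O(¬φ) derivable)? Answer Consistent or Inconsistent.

Premise 4 states O(h) outright.
From O(h) and premise 2, O(h → m), we obtain O(m).
With premise 5, O(m → n), the K-axiom yields O(n).
Premise 6, O(t → not n), contraposes to O(n → not t); with O(n) we get O(not t).
Premise 3 is O(b → t); contrapositively O(not t → not b). Since O(not t) holds, K gives O(not b).
However, F(not b) at premise 1 amounts to O(b).
We now have both O(not b) and O(b) — b is simultaneously obligatory and forbidden, violating the D-axiom.

Inconsistent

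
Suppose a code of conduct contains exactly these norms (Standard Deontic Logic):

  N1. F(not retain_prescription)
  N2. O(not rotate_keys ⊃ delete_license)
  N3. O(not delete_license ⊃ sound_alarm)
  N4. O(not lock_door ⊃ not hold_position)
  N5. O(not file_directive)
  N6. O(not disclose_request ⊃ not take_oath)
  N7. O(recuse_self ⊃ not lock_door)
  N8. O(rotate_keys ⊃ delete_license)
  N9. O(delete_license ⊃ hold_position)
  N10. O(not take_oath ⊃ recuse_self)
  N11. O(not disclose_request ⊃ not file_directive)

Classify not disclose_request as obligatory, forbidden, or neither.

Forbidden

Premises 2 and 8 are O(not rotate_keys ⊃ delete_license) and O(rotate_keys ⊃ delete_license); every ideal world satisfies not rotate_keys or rotate_keys, so in either case delete_license holds — hence O(delete_license).
Applying K to premise 9 (O(delete_license ⊃ hold_position)) and O(delete_license) yields O(hold_position).
Premise 4, O(not lock_door ⊃ not hold_position), contraposes to O(hold_position ⊃ lock_door); with O(hold_position) we get O(lock_door).
The contrapositive of premise 7 (O(recuse_self ⊃ not lock_door)) is O(lock_door ⊃ not recuse_self), and O(lock_door) is already established, so O(not recuse_self).
Premise 10, O(not take_oath ⊃ recuse_self), contraposes to O(not recuse_self ⊃ take_oath); with O(not recuse_self) we get O(take_oath).
Premise 6, O(not disclose_request ⊃ not take_oath), contraposes to O(take_oath ⊃ disclose_request); with O(take_oath) we get O(disclose_request).
Premises 1, 3, 5, 11 do not contribute to this derivation.
Thus O(disclose_request), which is F(not disclose_request): not disclose_request is forbidden.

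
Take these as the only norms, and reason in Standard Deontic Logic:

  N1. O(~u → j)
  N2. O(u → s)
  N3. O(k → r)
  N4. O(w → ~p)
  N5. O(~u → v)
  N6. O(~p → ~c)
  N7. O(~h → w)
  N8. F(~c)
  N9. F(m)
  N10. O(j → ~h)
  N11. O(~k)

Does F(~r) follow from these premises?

No

Premise 3 is O(k → r), but O(k) is not derivable from the premises, so it does not yield O(r).
No other premise forces O(r). An ideal world satisfying every premise can still have ~r true, so F(~r) is not derivable.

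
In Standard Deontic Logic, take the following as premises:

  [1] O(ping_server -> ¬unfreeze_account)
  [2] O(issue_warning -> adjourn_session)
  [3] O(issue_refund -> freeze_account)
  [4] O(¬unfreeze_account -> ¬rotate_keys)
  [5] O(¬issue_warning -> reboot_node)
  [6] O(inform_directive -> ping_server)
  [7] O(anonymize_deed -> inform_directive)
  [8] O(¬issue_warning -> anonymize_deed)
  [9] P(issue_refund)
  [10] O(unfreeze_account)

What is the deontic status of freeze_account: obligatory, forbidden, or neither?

Premise 3 is O(issue_refund -> freeze_account), but O(issue_refund) is not derivable from the premises (the permission P(issue_refund) asserts only ¬O(¬issue_refund), not O(issue_refund)), so it does not yield O(freeze_account).
No premise or chain of K-axiom applications forces O(freeze_account), and none forces O(¬freeze_account). So freeze_account is neither obligatory nor forbidden under these norms.

Neither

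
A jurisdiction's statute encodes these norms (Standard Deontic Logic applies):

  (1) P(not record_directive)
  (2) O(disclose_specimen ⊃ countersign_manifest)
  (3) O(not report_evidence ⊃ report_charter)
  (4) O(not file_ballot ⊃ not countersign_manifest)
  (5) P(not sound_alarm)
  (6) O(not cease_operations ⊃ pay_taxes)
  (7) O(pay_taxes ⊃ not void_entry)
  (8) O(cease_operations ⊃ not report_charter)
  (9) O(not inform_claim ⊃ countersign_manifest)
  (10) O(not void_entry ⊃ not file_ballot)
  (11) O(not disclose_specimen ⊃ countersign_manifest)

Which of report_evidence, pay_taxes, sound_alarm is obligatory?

Premises 11 and 2 are O(not disclose_specimen ⊃ countersign_manifest) and O(disclose_specimen ⊃ countersign_manifest); every ideal world satisfies not disclose_specimen or disclose_specimen, so in either case countersign_manifest holds — hence O(countersign_manifest).
Premise 4 is O(not file_ballot ⊃ not countersign_manifest); contrapositively O(countersign_manifest ⊃ file_ballot). Since O(countersign_manifest) holds, K gives O(file_ballot).
The contrapositive of premise 10 (O(not void_entry ⊃ not file_ballot)) is O(file_ballot ⊃ void_entry), and O(file_ballot) is already established, so O(void_entry).
Premise 7, O(pay_taxes ⊃ not void_entry), contraposes to O(void_entry ⊃ not pay_taxes); with O(void_entry) we get O(not pay_taxes).
Premise 6, O(not cease_operations ⊃ pay_taxes), contraposes to O(not pay_taxes ⊃ cease_operations); with O(not pay_taxes) we get O(cease_operations).
With premise 8, O(cease_operations ⊃ not report_charter), the K-axiom yields O(not report_charter).
The contrapositive of premise 3 (O(not report_evidence ⊃ report_charter)) is O(not report_charter ⊃ report_evidence), and O(not report_charter) is already established, so O(report_evidence).
So O(report_evidence) holds — report_evidence is obligatory. None of the other listed options is made obligatory by any chain of premises.

report_evidence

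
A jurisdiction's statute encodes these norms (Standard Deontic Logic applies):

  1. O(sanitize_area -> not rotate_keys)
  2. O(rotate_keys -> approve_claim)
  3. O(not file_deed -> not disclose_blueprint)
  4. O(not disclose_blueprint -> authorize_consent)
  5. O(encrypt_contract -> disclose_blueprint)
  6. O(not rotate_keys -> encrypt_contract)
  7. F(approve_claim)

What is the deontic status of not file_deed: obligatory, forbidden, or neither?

F(approve_claim) at premise 7 means O(not approve_claim).
Premise 2 is O(rotate_keys -> approve_claim); contrapositively O(not approve_claim -> not rotate_keys). Since O(not approve_claim) holds, K gives O(not rotate_keys).
Premise 6 is O(not rotate_keys -> encrypt_contract); since O(not rotate_keys), deontic closure gives O(encrypt_contract).
Premise 5 is O(encrypt_contract -> disclose_blueprint); since O(encrypt_contract), deontic closure gives O(disclose_blueprint).
Premise 3, O(not file_deed -> not disclose_blueprint), contraposes to O(disclose_blueprint -> file_deed); with O(disclose_blueprint) we get O(file_deed).
Premises 1, 4 do not contribute to this derivation.
Thus O(file_deed), which is F(not file_deed): not file_deed is forbidden.

Forbidden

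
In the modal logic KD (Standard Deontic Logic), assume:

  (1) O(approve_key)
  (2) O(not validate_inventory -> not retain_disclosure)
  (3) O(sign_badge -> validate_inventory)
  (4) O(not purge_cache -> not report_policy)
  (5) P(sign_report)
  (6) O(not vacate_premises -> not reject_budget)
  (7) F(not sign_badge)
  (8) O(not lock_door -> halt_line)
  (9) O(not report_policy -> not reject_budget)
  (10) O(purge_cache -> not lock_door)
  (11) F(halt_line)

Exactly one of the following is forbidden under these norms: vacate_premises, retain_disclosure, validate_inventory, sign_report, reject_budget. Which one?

reject_budget

F(halt_line) at premise 11 means O(not halt_line).
The contrapositive of premise 8 (O(not lock_door -> halt_line)) is O(not halt_line -> lock_door), and O(not halt_line) is already established, so O(lock_door).
Premise 10, O(purge_cache -> not lock_door), contraposes to O(lock_door -> not purge_cache); with O(lock_door) we get O(not purge_cache).
Applying K to premise 4 (O(not purge_cache -> not report_policy)) and O(not purge_cache) yields O(not report_policy).
With premise 9, O(not report_policy -> not reject_budget), the K-axiom yields O(not reject_budget).
So O(not reject_budget) holds, i.e. reject_budget is forbidden. None of the other listed options is forbidden under the premises.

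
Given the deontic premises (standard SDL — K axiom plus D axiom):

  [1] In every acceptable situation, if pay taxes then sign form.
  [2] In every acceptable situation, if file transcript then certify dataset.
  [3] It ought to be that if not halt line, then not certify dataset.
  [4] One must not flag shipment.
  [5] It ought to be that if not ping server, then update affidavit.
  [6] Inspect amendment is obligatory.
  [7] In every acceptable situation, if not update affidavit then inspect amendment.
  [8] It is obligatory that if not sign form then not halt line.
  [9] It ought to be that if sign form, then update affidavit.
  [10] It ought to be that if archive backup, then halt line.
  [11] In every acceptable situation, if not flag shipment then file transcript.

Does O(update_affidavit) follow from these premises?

F(flag_shipment) at premise 4 means O(¬flag_shipment).
Applying K to premise 11 (O(¬flag_shipment → file_transcript)) and O(¬flag_shipment) yields O(file_transcript).
With premise 2, O(file_transcript → certify_dataset), the K-axiom yields O(certify_dataset).
The contrapositive of premise 3 (O(¬halt_line → ¬certify_dataset)) is O(certify_dataset → halt_line), and O(certify_dataset) is already established, so O(halt_line).
Premise 8 is O(¬sign_form → ¬halt_line); contrapositively O(halt_line → sign_form). Since O(halt_line) holds, K gives O(sign_form).
With premise 9, O(sign_form → update_affidavit), the K-axiom yields O(update_affidavit).
Premises 1, 5, 6, 7, 10 do not contribute to this derivation.
So O(update_affidavit) follows.

Yes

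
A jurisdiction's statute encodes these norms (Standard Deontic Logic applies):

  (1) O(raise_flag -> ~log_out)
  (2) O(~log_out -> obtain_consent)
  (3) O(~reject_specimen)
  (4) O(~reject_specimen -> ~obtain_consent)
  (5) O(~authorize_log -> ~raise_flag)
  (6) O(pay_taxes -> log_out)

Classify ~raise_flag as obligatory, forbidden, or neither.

Premise 3 states O(~reject_specimen) outright.
Applying K to premise 4 (O(~reject_specimen -> ~obtain_consent)) and O(~reject_specimen) yields O(~obtain_consent).
The contrapositive of premise 2 (O(~log_out -> obtain_consent)) is O(~obtain_consent -> log_out), and O(~obtain_consent) is already established, so O(log_out).
The contrapositive of premise 1 (O(raise_flag -> ~log_out)) is O(log_out -> ~raise_flag), and O(log_out) is already established, so O(~raise_flag).
Premises 5, 6 do not contribute to this derivation.
Hence ~raise_flag is obligatory.

Obligatory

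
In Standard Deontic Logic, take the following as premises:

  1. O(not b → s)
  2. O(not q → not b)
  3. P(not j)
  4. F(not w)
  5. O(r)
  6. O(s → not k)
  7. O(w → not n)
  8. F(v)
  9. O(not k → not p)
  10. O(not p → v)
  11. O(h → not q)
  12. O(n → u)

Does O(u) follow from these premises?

No

Premise 12 is O(n → u), but O(n) is not derivable from the premises, so it does not yield O(u).
No other premise forces O(u). An ideal world satisfying every premise can still have u false, so O(u) is not derivable.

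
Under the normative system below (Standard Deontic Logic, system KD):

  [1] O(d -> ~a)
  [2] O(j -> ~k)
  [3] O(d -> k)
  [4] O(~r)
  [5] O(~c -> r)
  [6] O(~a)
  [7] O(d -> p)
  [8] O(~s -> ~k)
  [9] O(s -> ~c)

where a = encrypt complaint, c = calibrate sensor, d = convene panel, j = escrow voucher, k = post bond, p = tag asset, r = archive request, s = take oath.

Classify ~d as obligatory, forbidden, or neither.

Obligatory

Premise 4 gives O(~r).
Premise 5 is O(~c -> r); contrapositively O(~r -> c). Since O(~r) holds, K gives O(c).
The contrapositive of premise 9 (O(s -> ~c)) is O(c -> ~s), and O(c) is already established, so O(~s).
Premise 8 is O(~s -> ~k); since O(~s), deontic closure gives O(~k).
The contrapositive of premise 3 (O(d -> k)) is O(~k -> ~d), and O(~k) is already established, so O(~d).
Premises 1, 2, 6, 7 do not contribute to this derivation.
Hence ~d is obligatory.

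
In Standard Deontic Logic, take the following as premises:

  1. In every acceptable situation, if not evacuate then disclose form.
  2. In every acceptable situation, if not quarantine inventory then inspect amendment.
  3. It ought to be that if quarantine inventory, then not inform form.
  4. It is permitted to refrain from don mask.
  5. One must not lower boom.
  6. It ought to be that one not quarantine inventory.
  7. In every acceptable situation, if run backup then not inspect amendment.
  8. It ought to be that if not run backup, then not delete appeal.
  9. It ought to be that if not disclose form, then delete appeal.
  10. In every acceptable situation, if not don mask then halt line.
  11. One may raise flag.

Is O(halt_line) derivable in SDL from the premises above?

Premise 10 is O(¬don_mask → halt_line), but O(¬don_mask) is not derivable from the premises (the permission P(¬don_mask) asserts only ¬O(don_mask), not O(¬don_mask)), so it does not yield O(halt_line).
No other premise forces O(halt_line). An ideal world satisfying every premise can still have halt_line false, so O(halt_line) is not derivable.

No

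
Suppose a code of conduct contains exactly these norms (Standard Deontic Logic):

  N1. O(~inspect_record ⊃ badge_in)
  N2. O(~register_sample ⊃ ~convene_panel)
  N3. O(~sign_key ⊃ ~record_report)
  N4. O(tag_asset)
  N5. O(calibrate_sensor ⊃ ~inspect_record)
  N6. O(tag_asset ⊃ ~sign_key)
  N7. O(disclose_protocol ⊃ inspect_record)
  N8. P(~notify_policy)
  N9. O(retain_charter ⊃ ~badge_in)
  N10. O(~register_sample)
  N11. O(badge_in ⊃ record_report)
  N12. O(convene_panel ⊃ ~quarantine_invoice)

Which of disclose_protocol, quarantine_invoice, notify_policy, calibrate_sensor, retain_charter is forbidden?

Premise 4 gives O(tag_asset).
With premise 6, O(tag_asset ⊃ ~sign_key), the K-axiom yields O(~sign_key).
With premise 3, O(~sign_key ⊃ ~record_report), the K-axiom yields O(~record_report).
Premise 11 is O(badge_in ⊃ record_report); contrapositively O(~record_report ⊃ ~badge_in). Since O(~record_report) holds, K gives O(~badge_in).
Premise 1 is O(~inspect_record ⊃ badge_in); contrapositively O(~badge_in ⊃ inspect_record). Since O(~badge_in) holds, K gives O(inspect_record).
Premise 5 is O(calibrate_sensor ⊃ ~inspect_record); contrapositively O(inspect_record ⊃ ~calibrate_sensor). Since O(inspect_record) holds, K gives O(~calibrate_sensor).
So O(~calibrate_sensor) holds, i.e. calibrate_sensor is forbidden. None of the other listed options is forbidden under the premises.

calibrate_sensor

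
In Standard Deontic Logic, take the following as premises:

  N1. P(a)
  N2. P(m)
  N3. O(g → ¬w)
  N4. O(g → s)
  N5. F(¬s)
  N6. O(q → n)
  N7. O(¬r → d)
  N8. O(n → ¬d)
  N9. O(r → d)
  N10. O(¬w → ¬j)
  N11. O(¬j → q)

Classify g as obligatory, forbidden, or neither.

Premises 7 and 9 are O(¬r → d) and O(r → d); every ideal world satisfies ¬r or r, so in either case d holds — hence O(d).
Premise 8, O(n → ¬d), contraposes to O(d → ¬n); with O(d) we get O(¬n).
Premise 6 is O(q → n); contrapositively O(¬n → ¬q). Since O(¬n) holds, K gives O(¬q).
Premise 11 is O(¬j → q); contrapositively O(¬q → j). Since O(¬q) holds, K gives O(j).
Premise 10, O(¬w → ¬j), contraposes to O(j → w); with O(j) we get O(w).
Premise 3 is O(g → ¬w); contrapositively O(w → ¬g). Since O(w) holds, K gives O(¬g).
Premises 1, 2, 4, 5 do not contribute to this derivation.
Thus O(¬g), which is F(g): g is forbidden.

Forbidden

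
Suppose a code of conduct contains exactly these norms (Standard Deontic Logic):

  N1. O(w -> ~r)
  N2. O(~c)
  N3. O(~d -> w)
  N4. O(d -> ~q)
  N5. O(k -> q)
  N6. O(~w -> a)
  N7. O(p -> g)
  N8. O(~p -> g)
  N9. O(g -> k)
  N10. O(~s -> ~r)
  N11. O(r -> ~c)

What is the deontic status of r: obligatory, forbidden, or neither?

By case analysis on ~p: premise 8 gives O(~p -> g) and premise 7 gives O(p -> g), so O(g) either way.
With premise 9, O(g -> k), the K-axiom yields O(k).
Applying K to premise 5 (O(k -> q)) and O(k) yields O(q).
The contrapositive of premise 4 (O(d -> ~q)) is O(q -> ~d), and O(q) is already established, so O(~d).
Applying K to premise 3 (O(~d -> w)) and O(~d) yields O(w).
From O(w) and premise 1, O(w -> ~r), we obtain O(~r).
Premises 2, 6, 10, 11 do not contribute to this derivation.
Thus O(~r), which is F(r): r is forbidden.

Forbidden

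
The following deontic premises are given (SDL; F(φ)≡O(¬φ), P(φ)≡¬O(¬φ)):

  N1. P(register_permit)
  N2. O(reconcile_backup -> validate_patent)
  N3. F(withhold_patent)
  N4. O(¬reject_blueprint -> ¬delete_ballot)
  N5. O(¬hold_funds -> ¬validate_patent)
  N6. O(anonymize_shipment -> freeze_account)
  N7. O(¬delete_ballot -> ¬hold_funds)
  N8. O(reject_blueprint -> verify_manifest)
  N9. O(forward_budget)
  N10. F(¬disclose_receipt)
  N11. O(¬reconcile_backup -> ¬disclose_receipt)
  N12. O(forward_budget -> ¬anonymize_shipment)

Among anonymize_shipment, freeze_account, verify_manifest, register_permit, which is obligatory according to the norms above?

Premise 10, F(¬disclose_receipt), is equivalent to O(disclose_receipt).
The contrapositive of premise 11 (O(¬reconcile_backup -> ¬disclose_receipt)) is O(disclose_receipt -> reconcile_backup), and O(disclose_receipt) is already established, so O(reconcile_backup).
From O(reconcile_backup) and premise 2, O(reconcile_backup -> validate_patent), we obtain O(validate_patent).
The contrapositive of premise 5 (O(¬hold_funds -> ¬validate_patent)) is O(validate_patent -> hold_funds), and O(validate_patent) is already established, so O(hold_funds).
Premise 7 is O(¬delete_ballot -> ¬hold_funds); contrapositively O(hold_funds -> delete_ballot). Since O(hold_funds) holds, K gives O(delete_ballot).
Premise 4, O(¬reject_blueprint -> ¬delete_ballot), contraposes to O(delete_ballot -> reject_blueprint); with O(delete_ballot) we get O(reject_blueprint).
With premise 8, O(reject_blueprint -> verify_manifest), the K-axiom yields O(verify_manifest).
So O(verify_manifest) holds — verify_manifest is obligatory. None of the other listed options is made obligatory by any chain of premises.

verify_manifest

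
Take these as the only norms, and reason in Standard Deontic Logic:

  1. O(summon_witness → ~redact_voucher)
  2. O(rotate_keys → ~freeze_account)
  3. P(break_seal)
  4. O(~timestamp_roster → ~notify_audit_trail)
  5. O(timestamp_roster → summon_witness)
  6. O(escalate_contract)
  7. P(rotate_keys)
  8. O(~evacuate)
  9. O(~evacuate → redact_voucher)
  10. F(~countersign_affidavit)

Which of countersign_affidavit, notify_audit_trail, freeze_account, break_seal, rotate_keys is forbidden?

Premise 8 states O(~evacuate) outright.
Applying K to premise 9 (O(~evacuate → redact_voucher)) and O(~evacuate) yields O(redact_voucher).
Premise 1 is O(summon_witness → ~redact_voucher); contrapositively O(redact_voucher → ~summon_witness). Since O(redact_voucher) holds, K gives O(~summon_witness).
Premise 5, O(timestamp_roster → summon_witness), contraposes to O(~summon_witness → ~timestamp_roster); with O(~summon_witness) we get O(~timestamp_roster).
Premise 4 is O(~timestamp_roster → ~notify_audit_trail); since O(~timestamp_roster), deontic closure gives O(~notify_audit_trail).
So O(~notify_audit_trail) holds, i.e. notify_audit_trail is forbidden. None of the other listed options is forbidden under the premises.

notify_audit_trail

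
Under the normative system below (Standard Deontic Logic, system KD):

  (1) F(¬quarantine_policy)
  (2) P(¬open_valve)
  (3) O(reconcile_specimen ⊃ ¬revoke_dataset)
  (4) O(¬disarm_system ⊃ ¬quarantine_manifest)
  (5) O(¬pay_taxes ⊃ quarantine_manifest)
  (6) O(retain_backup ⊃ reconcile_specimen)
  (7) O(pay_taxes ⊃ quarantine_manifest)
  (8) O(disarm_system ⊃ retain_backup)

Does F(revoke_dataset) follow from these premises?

By case analysis on ¬pay_taxes: premise 5 gives O(¬pay_taxes ⊃ quarantine_manifest) and premise 7 gives O(pay_taxes ⊃ quarantine_manifest), so O(quarantine_manifest) either way.
Premise 4, O(¬disarm_system ⊃ ¬quarantine_manifest), contraposes to O(quarantine_manifest ⊃ disarm_system); with O(quarantine_manifest) we get O(disarm_system).
From O(disarm_system) and premise 8, O(disarm_system ⊃ retain_backup), we obtain O(retain_backup).
With premise 6, O(retain_backup ⊃ reconcile_specimen), the K-axiom yields O(reconcile_specimen).
Applying K to premise 3 (O(reconcile_specimen ⊃ ¬revoke_dataset)) and O(reconcile_specimen) yields O(¬revoke_dataset).
Premises 1, 2 do not contribute to this derivation.
So O(¬revoke_dataset) holds, i.e. F(revoke_dataset). The claim follows.

Yes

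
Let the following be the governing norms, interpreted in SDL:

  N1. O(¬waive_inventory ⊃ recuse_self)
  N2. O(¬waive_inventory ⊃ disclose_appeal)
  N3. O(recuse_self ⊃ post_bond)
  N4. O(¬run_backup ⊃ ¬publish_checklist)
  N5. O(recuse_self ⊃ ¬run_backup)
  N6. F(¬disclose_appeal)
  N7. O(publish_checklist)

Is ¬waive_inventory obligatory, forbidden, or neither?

Forbidden

Premise 7 gives O(publish_checklist).
Premise 4 is O(¬run_backup ⊃ ¬publish_checklist); contrapositively O(publish_checklist ⊃ run_backup). Since O(publish_checklist) holds, K gives O(run_backup).
The contrapositive of premise 5 (O(recuse_self ⊃ ¬run_backup)) is O(run_backup ⊃ ¬recuse_self), and O(run_backup) is already established, so O(¬recuse_self).
Premise 1, O(¬waive_inventory ⊃ recuse_self), contraposes to O(¬recuse_self ⊃ waive_inventory); with O(¬recuse_self) we get O(waive_inventory).
Premises 2, 3, 6 do not contribute to this derivation.
Thus O(waive_inventory), which is F(¬waive_inventory): ¬waive_inventory is forbidden.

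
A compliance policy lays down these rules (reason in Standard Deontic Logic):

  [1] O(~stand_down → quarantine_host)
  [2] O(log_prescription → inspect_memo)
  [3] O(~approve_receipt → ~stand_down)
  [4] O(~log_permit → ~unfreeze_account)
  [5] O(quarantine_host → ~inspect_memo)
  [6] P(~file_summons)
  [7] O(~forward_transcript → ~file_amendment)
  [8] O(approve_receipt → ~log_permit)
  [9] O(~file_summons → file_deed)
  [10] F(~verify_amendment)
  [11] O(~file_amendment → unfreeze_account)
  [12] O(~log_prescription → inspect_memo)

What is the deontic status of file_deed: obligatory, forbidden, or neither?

Premise 9 is O(~file_summons → file_deed), but O(~file_summons) is not derivable from the premises (the permission P(~file_summons) asserts only ~O(file_summons), not O(~file_summons)), so it does not yield O(file_deed).
No premise or chain of K-axiom applications forces O(file_deed), and none forces O(~file_deed). So file_deed is neither obligatory nor forbidden under these norms.

Neither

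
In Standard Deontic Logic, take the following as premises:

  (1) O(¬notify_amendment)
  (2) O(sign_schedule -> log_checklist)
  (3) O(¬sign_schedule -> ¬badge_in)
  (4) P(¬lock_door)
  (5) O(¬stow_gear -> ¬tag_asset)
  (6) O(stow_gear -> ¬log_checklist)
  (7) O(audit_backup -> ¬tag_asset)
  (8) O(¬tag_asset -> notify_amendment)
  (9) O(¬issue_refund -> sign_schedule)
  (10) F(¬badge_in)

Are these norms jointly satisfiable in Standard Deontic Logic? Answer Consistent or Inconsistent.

Premise 10 is F(¬badge_in), i.e. O(badge_in).
The contrapositive of premise 3 (O(¬sign_schedule -> ¬badge_in)) is O(badge_in -> sign_schedule), and O(badge_in) is already established, so O(sign_schedule).
Applying K to premise 2 (O(sign_schedule -> log_checklist)) and O(sign_schedule) yields O(log_checklist).
Premise 6, O(stow_gear -> ¬log_checklist), contraposes to O(log_checklist -> ¬stow_gear); with O(log_checklist) we get O(¬stow_gear).
Applying K to premise 5 (O(¬stow_gear -> ¬tag_asset)) and O(¬stow_gear) yields O(¬tag_asset).
Premise 8 is O(¬tag_asset -> notify_amendment); since O(¬tag_asset), deontic closure gives O(notify_amendment).
However, premise 1 gives O(¬notify_amendment).
We now have both O(notify_amendment) and O(¬notify_amendment) — notify_amendment is simultaneously obligatory and forbidden, violating the D-axiom.

Inconsistent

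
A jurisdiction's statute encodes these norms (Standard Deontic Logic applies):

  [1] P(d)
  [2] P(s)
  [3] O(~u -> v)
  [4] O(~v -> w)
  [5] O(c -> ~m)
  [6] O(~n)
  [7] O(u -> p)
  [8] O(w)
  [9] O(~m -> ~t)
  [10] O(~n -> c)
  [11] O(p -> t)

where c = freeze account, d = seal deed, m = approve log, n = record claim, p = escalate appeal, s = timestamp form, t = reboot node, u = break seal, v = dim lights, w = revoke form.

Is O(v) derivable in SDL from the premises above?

Yes

Premise 6 gives O(~n).
Applying K to premise 10 (O(~n -> c)) and O(~n) yields O(c).
From O(c) and premise 5, O(c -> ~m), we obtain O(~m).
Premise 9 is O(~m -> ~t); since O(~m), deontic closure gives O(~t).
The contrapositive of premise 11 (O(p -> t)) is O(~t -> ~p), and O(~t) is already established, so O(~p).
The contrapositive of premise 7 (O(u -> p)) is O(~p -> ~u), and O(~p) is already established, so O(~u).
From O(~u) and premise 3, O(~u -> v), we obtain O(v).
Premises 1, 2, 4, 8 do not contribute to this derivation.
So O(v) follows.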